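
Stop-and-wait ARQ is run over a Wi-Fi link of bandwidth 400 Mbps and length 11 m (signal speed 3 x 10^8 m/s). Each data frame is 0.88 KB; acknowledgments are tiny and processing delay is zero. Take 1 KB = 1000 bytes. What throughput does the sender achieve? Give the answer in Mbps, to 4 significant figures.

t_tx = L/R = 7040/400000000 = 1.76e-05 s.
t_prop = 11/300000000 = 3.66667e-08 s; RTT = 7.33333e-08 s.
Cycle = t_tx + RTT = 1.76733e-05 s.
Throughput = L / cycle = 7040 / 1.76733e-05 = 398.3 Mbps.

398.3 Mbps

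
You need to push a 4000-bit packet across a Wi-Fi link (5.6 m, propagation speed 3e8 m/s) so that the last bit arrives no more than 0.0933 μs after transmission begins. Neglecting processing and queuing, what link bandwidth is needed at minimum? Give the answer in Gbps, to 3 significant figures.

53.6 Gbps

Propagation delay = 5.6 / 300000000 = 0.0186667 μs.
Transmission budget = 0.0933 − 0.0186667 = 0.0746333 μs.
R ≥ L / t_tx = 4000 bits / 7.46333e-08 s = 53.6 Gbps.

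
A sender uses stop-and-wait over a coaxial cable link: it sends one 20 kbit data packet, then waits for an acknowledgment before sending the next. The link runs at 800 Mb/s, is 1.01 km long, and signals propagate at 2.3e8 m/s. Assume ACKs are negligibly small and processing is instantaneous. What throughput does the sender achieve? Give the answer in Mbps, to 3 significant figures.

t_tx = L/R = 20000/800000000 = 2.5e-05 s.
t_prop = 1010/2.3e+08 = 4.3913e-06 s; RTT = 8.78261e-06 s.
Cycle = t_tx + RTT = 3.37826e-05 s.
Throughput = L / cycle = 20000 / 3.37826e-05 = 592 Mbps.

592 Mbps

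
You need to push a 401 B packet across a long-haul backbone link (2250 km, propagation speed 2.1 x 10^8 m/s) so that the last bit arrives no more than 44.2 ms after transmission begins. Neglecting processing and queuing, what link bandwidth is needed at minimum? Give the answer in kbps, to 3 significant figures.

L = 3208 bits.
Propagation delay = 2250000 / 210000000 = 10.7143 ms.
Transmission budget = 44.2 − 10.7143 = 33.4857 ms.
R ≥ L / t_tx = 3208 bits / 0.0334857 s = 95.8 kbps.

95.8 kbps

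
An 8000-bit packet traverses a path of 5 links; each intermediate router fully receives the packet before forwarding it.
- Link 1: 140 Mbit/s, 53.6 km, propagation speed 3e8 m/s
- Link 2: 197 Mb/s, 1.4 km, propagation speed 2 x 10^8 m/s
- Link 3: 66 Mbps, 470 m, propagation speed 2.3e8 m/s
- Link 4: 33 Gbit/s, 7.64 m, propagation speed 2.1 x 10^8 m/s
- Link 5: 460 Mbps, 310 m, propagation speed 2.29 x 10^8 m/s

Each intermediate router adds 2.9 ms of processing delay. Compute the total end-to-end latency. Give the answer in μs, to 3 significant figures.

12000 μs

Transmission delays (L/R per hop): 57.1429, 40.6091, 121.212, 0.242424, 17.3913 μs; sum = 236.598 μs.
Propagation delays (d/s per hop): 178.667, 7, 2.04348, 0.036381, 1.35371 μs; sum = 189.1 μs.
Processing at 4 router(s): 4 × 2.9 ms = 11600 μs.
End-to-end = 12000 μs.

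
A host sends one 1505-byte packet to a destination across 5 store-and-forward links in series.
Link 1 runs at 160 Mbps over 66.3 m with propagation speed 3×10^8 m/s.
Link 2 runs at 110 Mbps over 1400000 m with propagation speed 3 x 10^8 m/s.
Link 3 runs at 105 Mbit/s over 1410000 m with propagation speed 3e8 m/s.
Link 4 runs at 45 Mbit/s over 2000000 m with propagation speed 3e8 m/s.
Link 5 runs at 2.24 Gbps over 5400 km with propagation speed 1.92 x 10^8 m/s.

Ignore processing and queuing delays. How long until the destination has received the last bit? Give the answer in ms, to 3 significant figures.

44.7 ms

L = 1505 × 8 = 12040 bits.
Transmission delays (L/R per hop): 0.07525, 0.109455, 0.114667, 0.267556, 0.005375 ms; sum = 0.572302 ms.
Propagation delays (d/s per hop): 0.000221, 4.66667, 4.7, 6.66667, 28.125 ms; sum = 44.1586 ms.
End-to-end = 44.7 ms.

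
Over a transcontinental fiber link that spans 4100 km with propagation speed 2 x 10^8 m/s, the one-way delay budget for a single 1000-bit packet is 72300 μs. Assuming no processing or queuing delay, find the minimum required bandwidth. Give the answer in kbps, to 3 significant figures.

Propagation delay = 4100000 / 200000000 = 20500 μs.
Transmission budget = 72300 − 20500 = 51800 μs.
R ≥ L / t_tx = 1000 bits / 0.0518 s = 19.3 kbps.

19.3 kbps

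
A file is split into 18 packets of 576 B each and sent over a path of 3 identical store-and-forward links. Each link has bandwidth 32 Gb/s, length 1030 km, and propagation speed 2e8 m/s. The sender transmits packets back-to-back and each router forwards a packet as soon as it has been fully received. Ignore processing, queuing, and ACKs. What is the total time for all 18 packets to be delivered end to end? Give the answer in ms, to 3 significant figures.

15.5 ms

Per-hop transmission t_tx = L/R = 4608/32000000000 = 0.000144 ms.
Per-hop propagation t_prop = 1030000/200000000 = 5.15 ms.
Pipeline fill: first packet needs 3·t_tx to clear all hops; remaining 17 packets each add one t_tx.
Total = (3+18-1)·t_tx + 3·t_prop = 20·0.000144 + 3·5.15 = 15.5 ms.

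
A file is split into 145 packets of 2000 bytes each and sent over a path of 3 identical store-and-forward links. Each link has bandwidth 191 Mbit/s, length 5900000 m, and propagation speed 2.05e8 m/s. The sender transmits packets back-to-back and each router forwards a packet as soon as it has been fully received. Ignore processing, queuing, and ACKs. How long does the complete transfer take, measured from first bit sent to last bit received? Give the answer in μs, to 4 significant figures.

98660 μs

Per-hop transmission t_tx = L/R = 16000/191000000 = 83.7696 μs.
Per-hop propagation t_prop = 5900000/2.05e+08 = 28780.5 μs.
Pipeline fill: first packet needs 3·t_tx to clear all hops; remaining 144 packets each add one t_tx.
Total = (3+145-1)·t_tx + 3·t_prop = 147·83.7696 + 3·28780.5 = 98660 μs.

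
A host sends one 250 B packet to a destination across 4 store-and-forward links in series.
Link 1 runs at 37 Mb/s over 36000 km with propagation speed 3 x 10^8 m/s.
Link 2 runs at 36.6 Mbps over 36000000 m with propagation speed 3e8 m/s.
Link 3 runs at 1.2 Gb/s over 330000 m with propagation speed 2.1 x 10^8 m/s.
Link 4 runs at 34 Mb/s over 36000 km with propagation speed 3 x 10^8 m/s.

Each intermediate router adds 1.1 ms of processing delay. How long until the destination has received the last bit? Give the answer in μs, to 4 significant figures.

365000 μs

L = 250 × 8 = 2000 bits.
Transmission delays (L/R per hop): 54.0541, 54.6448, 1.66667, 58.8235 μs; sum = 169.189 μs.
Propagation delays (d/s per hop): 120000, 120000, 1571.43, 120000 μs; sum = 361571 μs.
Processing at 3 router(s): 3 × 1.1 ms = 3300 μs.
End-to-end = 365000 μs.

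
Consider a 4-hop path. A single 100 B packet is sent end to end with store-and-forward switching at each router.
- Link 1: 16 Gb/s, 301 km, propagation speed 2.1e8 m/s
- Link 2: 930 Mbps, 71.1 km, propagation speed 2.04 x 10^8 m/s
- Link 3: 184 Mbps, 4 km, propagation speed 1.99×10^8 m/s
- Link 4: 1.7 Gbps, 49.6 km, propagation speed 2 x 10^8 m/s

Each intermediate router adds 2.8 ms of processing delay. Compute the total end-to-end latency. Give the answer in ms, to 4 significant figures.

10.46 ms

L = 100 × 8 = 800 bits.
Transmission delays (L/R per hop): 5e-05, 0.000860215, 0.00434783, 0.000470588 ms; sum = 0.00572863 ms.
Propagation delays (d/s per hop): 1.43333, 0.348529, 0.0201005, 0.248 ms; sum = 2.04996 ms.
Processing at 3 router(s): 3 × 2.8 ms = 8.4 ms.
End-to-end = 10.46 ms.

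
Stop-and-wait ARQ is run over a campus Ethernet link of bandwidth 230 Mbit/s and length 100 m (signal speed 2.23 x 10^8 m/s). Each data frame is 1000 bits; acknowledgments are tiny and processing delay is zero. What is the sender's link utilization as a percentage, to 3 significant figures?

t_tx = L/R = 1000/230000000 = 4.34783e-06 s.
t_prop = 100/223000000 = 4.4843e-07 s; RTT = 8.96861e-07 s.
Cycle = t_tx + RTT = 5.24469e-06 s.
Utilization = t_tx / cycle = 4.34783e-06/5.24469e-06 = 82.9 %.

82.9 %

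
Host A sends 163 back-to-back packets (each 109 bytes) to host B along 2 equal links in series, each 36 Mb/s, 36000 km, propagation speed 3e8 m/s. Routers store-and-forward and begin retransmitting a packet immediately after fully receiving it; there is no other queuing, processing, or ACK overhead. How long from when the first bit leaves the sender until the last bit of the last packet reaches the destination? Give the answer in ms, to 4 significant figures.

Per-hop transmission t_tx = L/R = 872/36000000 = 0.0242222 ms.
Per-hop propagation t_prop = 36000000/300000000 = 120 ms.
Pipeline fill: first packet needs 2·t_tx to clear all hops; remaining 162 packets each add one t_tx.
Total = (2+163-1)·t_tx + 2·t_prop = 164·0.0242222 + 2·120 = 244.0 ms.

244.0 ms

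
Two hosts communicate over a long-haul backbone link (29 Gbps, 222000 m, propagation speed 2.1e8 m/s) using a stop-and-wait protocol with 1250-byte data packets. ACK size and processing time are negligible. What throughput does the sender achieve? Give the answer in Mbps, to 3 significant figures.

t_tx = L/R = 10000/29000000000 = 3.44828e-07 s.
t_prop = 222000/210000000 = 0.00105714 s; RTT = 0.00211429 s.
Cycle = t_tx + RTT = 0.00211463 s.
Throughput = L / cycle = 10000 / 0.00211463 = 4.73 Mbps.

4.73 Mbps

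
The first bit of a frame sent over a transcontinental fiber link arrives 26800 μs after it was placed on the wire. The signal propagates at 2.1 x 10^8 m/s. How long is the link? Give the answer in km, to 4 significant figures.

d = s × t_prop = 210000000 × 0.0268 = 5628 km.

5628 km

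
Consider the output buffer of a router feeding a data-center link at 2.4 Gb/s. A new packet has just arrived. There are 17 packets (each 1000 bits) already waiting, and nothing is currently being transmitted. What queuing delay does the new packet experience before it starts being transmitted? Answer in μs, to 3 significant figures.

Each queued packet: L/R = 1000/2400000000 = 0.416667 μs.
17 queued → 7.08333 μs.
Queuing delay = 7.08 μs.

7.08 μs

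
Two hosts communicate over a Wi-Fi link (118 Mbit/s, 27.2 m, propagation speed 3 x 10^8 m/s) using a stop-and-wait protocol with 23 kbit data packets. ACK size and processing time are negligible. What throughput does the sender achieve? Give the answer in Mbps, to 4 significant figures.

117.9 Mbps

t_tx = L/R = 23000/118000000 = 0.000194915 s.
t_prop = 27.2/300000000 = 9.06667e-08 s; RTT = 1.81333e-07 s.
Cycle = t_tx + RTT = 0.000195097 s.
Throughput = L / cycle = 23000 / 0.000195097 = 117.9 Mbps.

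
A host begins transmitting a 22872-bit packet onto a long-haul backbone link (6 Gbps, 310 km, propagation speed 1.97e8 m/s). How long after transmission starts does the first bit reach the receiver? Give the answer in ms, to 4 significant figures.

1.574 ms

First bit experiences only propagation delay: d/s = 310000/197000000 = 1.574 ms.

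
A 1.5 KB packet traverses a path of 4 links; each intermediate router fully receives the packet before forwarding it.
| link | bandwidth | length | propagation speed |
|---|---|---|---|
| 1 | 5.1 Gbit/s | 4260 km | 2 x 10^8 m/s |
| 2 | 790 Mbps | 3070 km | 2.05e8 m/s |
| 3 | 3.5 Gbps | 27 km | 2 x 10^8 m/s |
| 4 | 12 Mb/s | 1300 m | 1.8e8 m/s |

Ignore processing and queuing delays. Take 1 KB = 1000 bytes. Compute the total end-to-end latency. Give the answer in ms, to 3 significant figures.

L = 12000 bits.
Transmission delays (L/R per hop): 0.00235294, 0.0151899, 0.00342857, 1 ms; sum = 1.02097 ms.
Propagation delays (d/s per hop): 21.3, 14.9756, 0.135, 0.00722222 ms; sum = 36.4178 ms.
End-to-end = 37.4 ms.

37.4 ms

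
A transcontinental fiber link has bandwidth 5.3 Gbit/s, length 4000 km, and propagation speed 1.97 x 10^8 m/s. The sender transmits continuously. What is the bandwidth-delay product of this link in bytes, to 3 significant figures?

Propagation delay = 4000000 / 197000000 = 0.0203046 s.
BDP = R × t_prop = 5300000000 × 0.0203046 = 107614000 bits.
In bytes: 107614000/8 = 13500000 bytes.

13500000 bytes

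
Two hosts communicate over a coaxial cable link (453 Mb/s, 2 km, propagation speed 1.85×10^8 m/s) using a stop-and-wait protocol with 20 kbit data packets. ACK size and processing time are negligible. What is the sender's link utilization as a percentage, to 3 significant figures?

t_tx = L/R = 20000/453000000 = 4.41501e-05 s.
t_prop = 2000/185000000 = 1.08108e-05 s; RTT = 2.16216e-05 s.
Cycle = t_tx + RTT = 6.57717e-05 s.
Utilization = t_tx / cycle = 4.41501e-05/6.57717e-05 = 67.1 %.

67.1 %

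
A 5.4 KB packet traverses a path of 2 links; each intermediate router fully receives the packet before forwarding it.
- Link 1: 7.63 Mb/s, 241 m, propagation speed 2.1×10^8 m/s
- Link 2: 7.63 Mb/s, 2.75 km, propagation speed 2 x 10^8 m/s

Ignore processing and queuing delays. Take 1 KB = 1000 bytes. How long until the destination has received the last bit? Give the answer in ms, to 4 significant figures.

L = 43200 bits.
Transmission delay per hop = L/R = 43200/7630000 = 5.66186 ms; 2 hops → 11.3237 ms.
Propagation delays (d/s per hop): 0.00114762, 0.01375 ms; sum = 0.0148976 ms.
End-to-end = 11.34 ms.

11.34 ms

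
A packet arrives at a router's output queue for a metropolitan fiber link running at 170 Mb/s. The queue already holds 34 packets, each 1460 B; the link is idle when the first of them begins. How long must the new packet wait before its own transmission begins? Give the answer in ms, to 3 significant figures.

2.34 ms

Each queued packet: L/R = 11680/170000000 = 0.0687059 ms.
34 queued → 2.336 ms.
Queuing delay = 2.34 ms.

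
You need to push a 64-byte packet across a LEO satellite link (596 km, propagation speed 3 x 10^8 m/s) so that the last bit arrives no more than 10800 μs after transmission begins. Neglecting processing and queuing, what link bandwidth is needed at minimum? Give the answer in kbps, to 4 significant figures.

58.09 kbps

L = 512 bits.
Propagation delay = 596000 / 300000000 = 1986.67 μs.
Transmission budget = 10800 − 1986.67 = 8813.33 μs.
R ≥ L / t_tx = 512 bits / 0.00881333 s = 58.09 kbps.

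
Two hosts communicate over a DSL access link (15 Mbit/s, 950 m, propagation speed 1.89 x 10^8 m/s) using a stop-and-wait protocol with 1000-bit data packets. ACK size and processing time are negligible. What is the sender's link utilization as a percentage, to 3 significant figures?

t_tx = L/R = 1000/15000000 = 6.66667e-05 s.
t_prop = 950/189000000 = 5.02646e-06 s; RTT = 1.00529e-05 s.
Cycle = t_tx + RTT = 7.67196e-05 s.
Utilization = t_tx / cycle = 6.66667e-05/7.67196e-05 = 86.9 %.

86.9 %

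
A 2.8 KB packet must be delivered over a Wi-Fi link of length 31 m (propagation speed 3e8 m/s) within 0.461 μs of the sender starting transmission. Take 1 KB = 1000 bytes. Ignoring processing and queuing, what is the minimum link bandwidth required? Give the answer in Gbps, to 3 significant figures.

L = 22400 bits.
Propagation delay = 31 / 300000000 = 0.103333 μs.
Transmission budget = 0.461 − 0.103333 = 0.357667 μs.
R ≥ L / t_tx = 22400 bits / 3.57667e-07 s = 62.6 Gbps.

62.6 Gbps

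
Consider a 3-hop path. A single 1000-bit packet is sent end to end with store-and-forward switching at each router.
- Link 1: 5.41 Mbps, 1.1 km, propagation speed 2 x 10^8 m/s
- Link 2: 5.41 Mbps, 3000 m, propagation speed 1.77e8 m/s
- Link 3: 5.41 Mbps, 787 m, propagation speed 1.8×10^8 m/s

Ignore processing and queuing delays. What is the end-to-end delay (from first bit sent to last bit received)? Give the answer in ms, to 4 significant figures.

0.5814 ms

Transmission delay per hop = L/R = 1000/5410000 = 0.184843 ms; 3 hops → 0.554529 ms.
Propagation delays (d/s per hop): 0.0055, 0.0169492, 0.00437222 ms; sum = 0.0268214 ms.
End-to-end = 0.5814 ms.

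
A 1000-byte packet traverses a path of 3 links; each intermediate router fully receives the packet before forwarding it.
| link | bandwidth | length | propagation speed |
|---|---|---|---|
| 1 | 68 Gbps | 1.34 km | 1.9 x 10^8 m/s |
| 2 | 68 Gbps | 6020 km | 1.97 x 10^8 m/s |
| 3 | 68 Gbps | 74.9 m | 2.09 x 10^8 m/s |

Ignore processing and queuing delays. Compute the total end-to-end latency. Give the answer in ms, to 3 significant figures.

L = 1000 × 8 = 8000 bits.
Transmission delay per hop = L/R = 8000/68000000000 = 0.000117647 ms; 3 hops → 0.000352941 ms.
Propagation delays (d/s per hop): 0.00705263, 30.5584, 0.000358373 ms; sum = 30.5658 ms.
End-to-end = 30.6 ms.

30.6 ms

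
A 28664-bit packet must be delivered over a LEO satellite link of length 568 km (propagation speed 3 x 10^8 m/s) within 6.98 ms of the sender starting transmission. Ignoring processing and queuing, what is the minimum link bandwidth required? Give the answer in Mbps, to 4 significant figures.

Propagation delay = 568000 / 300000000 = 1.89333 ms.
Transmission budget = 6.98 − 1.89333 = 5.08667 ms.
R ≥ L / t_tx = 28664 bits / 0.00508667 s = 5.635 Mbps.

5.635 Mbps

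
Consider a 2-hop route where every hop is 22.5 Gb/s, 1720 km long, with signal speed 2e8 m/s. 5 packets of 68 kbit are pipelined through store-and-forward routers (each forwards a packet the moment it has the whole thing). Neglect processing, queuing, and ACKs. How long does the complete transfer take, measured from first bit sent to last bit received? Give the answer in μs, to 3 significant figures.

17200 μs

Per-hop transmission t_tx = L/R = 68000/22500000000 = 3.02222 μs.
Per-hop propagation t_prop = 1720000/200000000 = 8600 μs.
Pipeline fill: first packet needs 2·t_tx to clear all hops; remaining 4 packets each add one t_tx.
Total = (2+5-1)·t_tx + 2·t_prop = 6·3.02222 + 2·8600 = 17200 μs.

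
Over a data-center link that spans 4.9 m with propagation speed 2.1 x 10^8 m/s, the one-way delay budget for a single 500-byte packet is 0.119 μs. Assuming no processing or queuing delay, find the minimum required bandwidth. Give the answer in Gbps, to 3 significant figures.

L = 4000 bits.
Propagation delay = 4.9 / 210000000 = 0.0233333 μs.
Transmission budget = 0.119 − 0.0233333 = 0.0956667 μs.
R ≥ L / t_tx = 4000 bits / 9.56667e-08 s = 41.8 Gbps.

41.8 Gbps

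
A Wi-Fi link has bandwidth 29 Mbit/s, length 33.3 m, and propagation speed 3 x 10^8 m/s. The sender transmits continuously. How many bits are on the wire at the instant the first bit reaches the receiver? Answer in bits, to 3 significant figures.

3.22 bits

Propagation delay = 33.3 / 300000000 = 1.11e-07 s.
BDP = R × t_prop = 29000000 × 1.11e-07 = 3.219 bits.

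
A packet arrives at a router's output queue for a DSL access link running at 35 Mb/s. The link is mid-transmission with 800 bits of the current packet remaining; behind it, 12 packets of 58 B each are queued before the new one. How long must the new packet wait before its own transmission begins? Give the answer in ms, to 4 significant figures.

0.1819 ms

Each queued packet: L/R = 464/35000000 = 0.0132571 ms.
12 queued → 0.159086 ms.
Plus remaining 800 bits of current packet: 0.0228571 ms.
Queuing delay = 0.1819 ms.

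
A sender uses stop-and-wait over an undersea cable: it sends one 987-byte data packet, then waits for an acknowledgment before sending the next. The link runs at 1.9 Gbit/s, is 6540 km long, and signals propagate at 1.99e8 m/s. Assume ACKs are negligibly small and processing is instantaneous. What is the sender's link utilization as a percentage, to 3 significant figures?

t_tx = L/R = 7896/1900000000 = 4.15579e-06 s.
t_prop = 6540000/199000000 = 0.0328643 s; RTT = 0.0657286 s.
Cycle = t_tx + RTT = 0.0657328 s.
Utilization = t_tx / cycle = 4.15579e-06/0.0657328 = 0.00632 %.

0.00632 %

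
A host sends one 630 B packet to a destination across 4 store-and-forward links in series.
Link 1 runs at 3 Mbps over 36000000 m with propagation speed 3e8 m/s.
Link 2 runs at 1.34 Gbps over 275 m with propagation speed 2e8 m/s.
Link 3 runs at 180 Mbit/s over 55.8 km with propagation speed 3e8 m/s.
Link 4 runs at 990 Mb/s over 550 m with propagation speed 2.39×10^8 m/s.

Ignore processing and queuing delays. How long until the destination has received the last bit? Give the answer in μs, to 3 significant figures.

122000 μs

L = 630 × 8 = 5040 bits.
Transmission delays (L/R per hop): 1680, 3.76119, 28, 5.09091 μs; sum = 1716.85 μs.
Propagation delays (d/s per hop): 120000, 1.375, 186, 2.30126 μs; sum = 120190 μs.
End-to-end = 122000 μs.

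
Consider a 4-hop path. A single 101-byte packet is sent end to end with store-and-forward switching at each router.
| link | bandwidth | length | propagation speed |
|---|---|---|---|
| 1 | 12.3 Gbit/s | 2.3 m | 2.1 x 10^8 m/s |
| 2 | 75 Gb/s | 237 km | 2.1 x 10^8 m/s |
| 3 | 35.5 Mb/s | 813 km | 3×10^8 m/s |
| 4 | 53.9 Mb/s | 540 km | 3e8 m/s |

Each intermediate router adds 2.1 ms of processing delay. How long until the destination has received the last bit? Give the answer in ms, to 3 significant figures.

12.0 ms

L = 101 × 8 = 808 bits.
Transmission delays (L/R per hop): 6.56911e-05, 1.07733e-05, 0.0227606, 0.0149907 ms; sum = 0.0378278 ms.
Propagation delays (d/s per hop): 1.09524e-05, 1.12857, 2.71, 1.8 ms; sum = 5.63858 ms.
Processing at 3 router(s): 3 × 2.1 ms = 6.3 ms.
End-to-end = 12.0 ms.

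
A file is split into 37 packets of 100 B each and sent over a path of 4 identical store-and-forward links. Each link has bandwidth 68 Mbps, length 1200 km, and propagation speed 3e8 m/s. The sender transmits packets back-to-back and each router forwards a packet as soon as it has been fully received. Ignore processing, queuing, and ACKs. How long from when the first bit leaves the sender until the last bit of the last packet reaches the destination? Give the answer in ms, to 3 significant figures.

16.5 ms

Per-hop transmission t_tx = L/R = 800/68000000 = 0.0117647 ms.
Per-hop propagation t_prop = 1200000/300000000 = 4 ms.
Pipeline fill: first packet needs 4·t_tx to clear all hops; remaining 36 packets each add one t_tx.
Total = (4+37-1)·t_tx + 4·t_prop = 40·0.0117647 + 4·4 = 16.5 ms.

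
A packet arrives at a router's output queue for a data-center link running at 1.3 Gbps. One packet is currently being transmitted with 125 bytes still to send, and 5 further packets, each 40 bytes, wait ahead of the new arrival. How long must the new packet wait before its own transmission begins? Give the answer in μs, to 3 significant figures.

Each queued packet: L/R = 320/1300000000 = 0.246154 μs.
5 queued → 1.23077 μs.
Plus remaining 1000 bits of current packet: 0.769231 μs.
Queuing delay = 2.00 μs.

2.00 μs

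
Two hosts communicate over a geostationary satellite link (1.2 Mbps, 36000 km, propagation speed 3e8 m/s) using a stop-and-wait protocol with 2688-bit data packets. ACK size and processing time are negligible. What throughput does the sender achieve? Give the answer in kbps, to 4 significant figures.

11.10 kbps

t_tx = L/R = 2688/1200000 = 0.00224 s.
t_prop = 36000000/300000000 = 0.12 s; RTT = 0.24 s.
Cycle = t_tx + RTT = 0.24224 s.
Throughput = L / cycle = 2688 / 0.24224 = 11.10 kbps.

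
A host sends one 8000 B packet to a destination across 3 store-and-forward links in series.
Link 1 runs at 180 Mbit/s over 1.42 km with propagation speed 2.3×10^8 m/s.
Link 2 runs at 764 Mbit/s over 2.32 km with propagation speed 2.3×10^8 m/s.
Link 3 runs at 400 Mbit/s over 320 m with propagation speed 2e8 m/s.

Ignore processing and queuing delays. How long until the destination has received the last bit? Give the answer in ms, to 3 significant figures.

0.617 ms

L = 8000 × 8 = 64000 bits.
Transmission delays (L/R per hop): 0.355556, 0.0837696, 0.16 ms; sum = 0.599325 ms.
Propagation delays (d/s per hop): 0.00617391, 0.010087, 0.0016 ms; sum = 0.0178609 ms.
End-to-end = 0.617 ms.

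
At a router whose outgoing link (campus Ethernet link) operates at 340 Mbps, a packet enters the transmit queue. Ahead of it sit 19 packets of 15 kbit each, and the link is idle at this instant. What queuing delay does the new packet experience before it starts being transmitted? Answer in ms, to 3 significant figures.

0.838 ms

Each queued packet: L/R = 15000/340000000 = 0.0441176 ms.
19 queued → 0.838235 ms.
Queuing delay = 0.838 ms.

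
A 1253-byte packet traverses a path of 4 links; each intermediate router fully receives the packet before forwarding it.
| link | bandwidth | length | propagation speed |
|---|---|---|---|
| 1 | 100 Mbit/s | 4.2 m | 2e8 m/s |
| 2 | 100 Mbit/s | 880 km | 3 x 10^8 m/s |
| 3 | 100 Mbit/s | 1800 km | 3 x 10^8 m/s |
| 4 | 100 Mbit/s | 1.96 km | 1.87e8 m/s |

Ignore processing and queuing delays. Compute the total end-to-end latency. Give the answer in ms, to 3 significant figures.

9.34 ms

L = 1253 × 8 = 10024 bits.
Transmission delay per hop = L/R = 10024/100000000 = 0.10024 ms; 4 hops → 0.40096 ms.
Propagation delays (d/s per hop): 2.1e-05, 2.93333, 6, 0.0104813 ms; sum = 8.94384 ms.
End-to-end = 9.34 ms.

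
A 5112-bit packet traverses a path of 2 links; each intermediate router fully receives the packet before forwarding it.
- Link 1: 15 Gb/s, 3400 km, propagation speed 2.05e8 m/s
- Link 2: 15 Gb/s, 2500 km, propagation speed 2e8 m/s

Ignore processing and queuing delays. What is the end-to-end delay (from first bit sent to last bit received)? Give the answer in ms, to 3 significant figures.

Transmission delay per hop = L/R = 5112/15000000000 = 0.0003408 ms; 2 hops → 0.0006816 ms.
Propagation delays (d/s per hop): 16.5854, 12.5 ms; sum = 29.0854 ms.
End-to-end = 29.1 ms.

29.1 ms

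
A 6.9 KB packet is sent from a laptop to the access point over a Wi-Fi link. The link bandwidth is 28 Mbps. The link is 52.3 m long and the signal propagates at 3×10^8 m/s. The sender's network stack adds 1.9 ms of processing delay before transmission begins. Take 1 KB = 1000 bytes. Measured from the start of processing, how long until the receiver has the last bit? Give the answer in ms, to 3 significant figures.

L = 55200 bits.
Transmission delay = L/R = 55200 / 28000000 = 1.97143 ms.
Propagation delay = d/s = 52.3 m / 300000000 m/s = 0.000174333 ms.
Plus processing delay 1.9 ms = 1.9 ms.
Total = 3.87 ms.

3.87 ms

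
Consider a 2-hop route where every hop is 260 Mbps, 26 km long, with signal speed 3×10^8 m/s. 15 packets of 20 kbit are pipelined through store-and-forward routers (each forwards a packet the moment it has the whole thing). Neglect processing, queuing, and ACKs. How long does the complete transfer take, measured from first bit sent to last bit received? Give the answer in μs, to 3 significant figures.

1400 μs

Per-hop transmission t_tx = L/R = 20000/260000000 = 76.9231 μs.
Per-hop propagation t_prop = 26000/300000000 = 86.6667 μs.
Pipeline fill: first packet needs 2·t_tx to clear all hops; remaining 14 packets each add one t_tx.
Total = (2+15-1)·t_tx + 2·t_prop = 16·76.9231 + 2·86.6667 = 1400 μs.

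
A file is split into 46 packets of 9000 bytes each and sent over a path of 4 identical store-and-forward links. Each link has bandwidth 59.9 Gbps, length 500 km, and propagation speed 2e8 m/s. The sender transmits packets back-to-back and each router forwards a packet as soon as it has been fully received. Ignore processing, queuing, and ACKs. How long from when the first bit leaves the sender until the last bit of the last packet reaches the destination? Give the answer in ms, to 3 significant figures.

Per-hop transmission t_tx = L/R = 72000/59900000000 = 0.001202 ms.
Per-hop propagation t_prop = 500000/200000000 = 2.5 ms.
Pipeline fill: first packet needs 4·t_tx to clear all hops; remaining 45 packets each add one t_tx.
Total = (4+46-1)·t_tx + 4·t_prop = 49·0.001202 + 4·2.5 = 10.1 ms.

10.1 ms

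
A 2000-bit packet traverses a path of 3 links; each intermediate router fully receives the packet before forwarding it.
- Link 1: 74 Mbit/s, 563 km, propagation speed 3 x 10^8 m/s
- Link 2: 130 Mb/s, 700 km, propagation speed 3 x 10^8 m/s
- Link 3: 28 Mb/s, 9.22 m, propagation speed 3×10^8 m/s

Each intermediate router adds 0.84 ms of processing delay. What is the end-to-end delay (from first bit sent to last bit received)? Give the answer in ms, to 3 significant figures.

6.00 ms

Transmission delays (L/R per hop): 0.027027, 0.0153846, 0.0714286 ms; sum = 0.11384 ms.
Propagation delays (d/s per hop): 1.87667, 2.33333, 3.07333e-05 ms; sum = 4.21003 ms.
Processing at 2 router(s): 2 × 0.84 ms = 1.68 ms.
End-to-end = 6.00 ms.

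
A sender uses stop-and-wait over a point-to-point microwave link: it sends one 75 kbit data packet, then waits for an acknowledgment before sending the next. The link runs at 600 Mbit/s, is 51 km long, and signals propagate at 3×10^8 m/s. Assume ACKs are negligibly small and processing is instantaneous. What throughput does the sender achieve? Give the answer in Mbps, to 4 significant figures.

161.3 Mbps

t_tx = L/R = 75000/600000000 = 0.000125 s.
t_prop = 51000/300000000 = 0.00017 s; RTT = 0.00034 s.
Cycle = t_tx + RTT = 0.000465 s.
Throughput = L / cycle = 75000 / 0.000465 = 161.3 Mbps.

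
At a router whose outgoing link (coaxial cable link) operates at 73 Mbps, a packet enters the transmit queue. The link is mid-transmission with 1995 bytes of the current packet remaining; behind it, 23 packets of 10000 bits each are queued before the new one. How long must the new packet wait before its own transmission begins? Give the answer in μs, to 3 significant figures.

Each queued packet: L/R = 10000/73000000 = 136.986 μs.
23 queued → 3150.68 μs.
Plus remaining 15960 bits of current packet: 218.63 μs.
Queuing delay = 3370 μs.

3370 μs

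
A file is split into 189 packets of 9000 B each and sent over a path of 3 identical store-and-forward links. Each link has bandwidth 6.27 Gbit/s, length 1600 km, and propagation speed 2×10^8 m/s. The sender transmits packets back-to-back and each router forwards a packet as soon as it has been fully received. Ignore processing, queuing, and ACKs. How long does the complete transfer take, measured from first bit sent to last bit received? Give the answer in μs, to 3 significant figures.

Per-hop transmission t_tx = L/R = 72000/6270000000 = 11.4833 μs.
Per-hop propagation t_prop = 1600000/200000000 = 8000 μs.
Pipeline fill: first packet needs 3·t_tx to clear all hops; remaining 188 packets each add one t_tx.
Total = (3+189-1)·t_tx + 3·t_prop = 191·11.4833 + 3·8000 = 26200 μs.

26200 μs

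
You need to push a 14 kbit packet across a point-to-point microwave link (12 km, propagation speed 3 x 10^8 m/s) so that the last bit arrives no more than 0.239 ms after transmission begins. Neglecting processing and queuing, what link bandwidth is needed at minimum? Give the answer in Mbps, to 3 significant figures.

70.4 Mbps

Propagation delay = 12000 / 300000000 = 0.04 ms.
Transmission budget = 0.239 − 0.04 = 0.199 ms.
R ≥ L / t_tx = 14000 bits / 0.000199 s = 70.4 Mbps.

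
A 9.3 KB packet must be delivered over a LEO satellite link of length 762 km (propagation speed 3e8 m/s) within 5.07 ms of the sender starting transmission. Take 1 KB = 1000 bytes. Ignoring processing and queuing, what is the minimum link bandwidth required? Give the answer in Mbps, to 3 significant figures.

29.4 Mbps

L = 74400 bits.
Propagation delay = 762000 / 300000000 = 2.54 ms.
Transmission budget = 5.07 − 2.54 = 2.53 ms.
R ≥ L / t_tx = 74400 bits / 0.00253 s = 29.4 Mbps.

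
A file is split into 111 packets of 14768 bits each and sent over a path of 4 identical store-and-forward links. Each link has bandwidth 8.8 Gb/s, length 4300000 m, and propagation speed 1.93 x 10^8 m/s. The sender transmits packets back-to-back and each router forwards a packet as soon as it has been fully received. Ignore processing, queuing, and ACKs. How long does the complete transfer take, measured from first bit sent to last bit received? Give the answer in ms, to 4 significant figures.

Per-hop transmission t_tx = L/R = 14768/8800000000 = 0.00167818 ms.
Per-hop propagation t_prop = 4300000/193000000 = 22.2798 ms.
Pipeline fill: first packet needs 4·t_tx to clear all hops; remaining 110 packets each add one t_tx.
Total = (4+111-1)·t_tx + 4·t_prop = 114·0.00167818 + 4·22.2798 = 89.31 ms.

89.31 ms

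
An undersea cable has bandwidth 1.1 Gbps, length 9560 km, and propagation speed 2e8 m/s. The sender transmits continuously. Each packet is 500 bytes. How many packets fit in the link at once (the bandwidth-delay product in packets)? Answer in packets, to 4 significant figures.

13150 packets

Propagation delay = 9560000 / 200000000 = 0.0478 s.
BDP = R × t_prop = 1100000000 × 0.0478 = 52580000 bits.
In packets of 4000 bits: 13150 packets.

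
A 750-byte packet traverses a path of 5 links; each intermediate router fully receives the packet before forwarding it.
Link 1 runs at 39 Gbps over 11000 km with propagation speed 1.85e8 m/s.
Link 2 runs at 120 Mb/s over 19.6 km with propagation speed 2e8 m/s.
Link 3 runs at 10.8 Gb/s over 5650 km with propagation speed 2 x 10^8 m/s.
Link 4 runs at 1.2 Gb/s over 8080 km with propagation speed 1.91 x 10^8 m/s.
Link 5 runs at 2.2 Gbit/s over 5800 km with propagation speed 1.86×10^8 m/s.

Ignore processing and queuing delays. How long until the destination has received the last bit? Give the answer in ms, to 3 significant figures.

161 ms

L = 750 × 8 = 6000 bits.
Transmission delays (L/R per hop): 0.000153846, 0.05, 0.000555556, 0.005, 0.00272727 ms; sum = 0.0584367 ms.
Propagation delays (d/s per hop): 59.4595, 0.098, 28.25, 42.3037, 31.1828 ms; sum = 161.294 ms.
End-to-end = 161 ms.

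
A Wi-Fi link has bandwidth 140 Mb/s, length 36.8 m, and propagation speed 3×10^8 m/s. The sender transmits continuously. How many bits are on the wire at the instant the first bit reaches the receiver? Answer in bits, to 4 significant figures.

17.17 bits

Propagation delay = 36.8 / 300000000 = 1.22667e-07 s.
BDP = R × t_prop = 140000000 × 1.22667e-07 = 17.1733 bits.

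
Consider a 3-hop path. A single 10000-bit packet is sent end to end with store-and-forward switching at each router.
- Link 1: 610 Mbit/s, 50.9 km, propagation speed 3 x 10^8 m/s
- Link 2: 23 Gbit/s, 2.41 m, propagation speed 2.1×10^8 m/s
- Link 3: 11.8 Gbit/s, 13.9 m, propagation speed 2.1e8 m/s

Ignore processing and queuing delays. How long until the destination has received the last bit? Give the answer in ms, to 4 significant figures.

Transmission delays (L/R per hop): 0.0163934, 0.000434783, 0.000847458 ms; sum = 0.0176757 ms.
Propagation delays (d/s per hop): 0.169667, 1.14762e-05, 6.61905e-05 ms; sum = 0.169744 ms.
End-to-end = 0.1874 ms.

0.1874 ms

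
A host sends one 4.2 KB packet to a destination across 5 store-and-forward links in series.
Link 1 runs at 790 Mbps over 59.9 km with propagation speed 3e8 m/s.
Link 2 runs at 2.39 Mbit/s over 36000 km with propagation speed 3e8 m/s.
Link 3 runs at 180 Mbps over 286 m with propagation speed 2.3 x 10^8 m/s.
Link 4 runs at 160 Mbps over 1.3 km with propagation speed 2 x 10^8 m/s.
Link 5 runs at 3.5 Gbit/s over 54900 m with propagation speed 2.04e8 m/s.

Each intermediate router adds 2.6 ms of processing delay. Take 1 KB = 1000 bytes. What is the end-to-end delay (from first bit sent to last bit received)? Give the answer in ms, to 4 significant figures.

145.4 ms

L = 33600 bits.
Transmission delays (L/R per hop): 0.0425316, 14.0586, 0.186667, 0.21, 0.0096 ms; sum = 14.5074 ms.
Propagation delays (d/s per hop): 0.199667, 120, 0.00124348, 0.0065, 0.269118 ms; sum = 120.477 ms.
Processing at 4 router(s): 4 × 2.6 ms = 10.4 ms.
End-to-end = 145.4 ms.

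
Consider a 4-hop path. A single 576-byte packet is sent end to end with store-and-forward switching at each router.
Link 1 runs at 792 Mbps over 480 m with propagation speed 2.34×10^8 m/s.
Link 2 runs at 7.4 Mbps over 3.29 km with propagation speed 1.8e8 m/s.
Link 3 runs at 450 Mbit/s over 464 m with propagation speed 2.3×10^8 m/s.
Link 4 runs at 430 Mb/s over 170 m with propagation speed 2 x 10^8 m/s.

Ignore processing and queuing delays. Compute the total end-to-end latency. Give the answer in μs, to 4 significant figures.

672.7 μs

L = 576 × 8 = 4608 bits.
Transmission delays (L/R per hop): 5.81818, 622.703, 10.24, 10.7163 μs; sum = 649.477 μs.
Propagation delays (d/s per hop): 2.05128, 18.2778, 2.01739, 0.85 μs; sum = 23.1965 μs.
End-to-end = 672.7 μs.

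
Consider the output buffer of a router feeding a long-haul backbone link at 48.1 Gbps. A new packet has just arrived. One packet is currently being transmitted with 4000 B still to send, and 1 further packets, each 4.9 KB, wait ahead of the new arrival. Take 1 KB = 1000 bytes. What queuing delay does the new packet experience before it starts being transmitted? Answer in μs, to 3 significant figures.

Each queued packet: L/R = 39200/48100000000 = 0.814969 μs.
1 queued → 0.814969 μs.
Plus remaining 32000 bits of current packet: 0.665281 μs.
Queuing delay = 1.48 μs.

1.48 μs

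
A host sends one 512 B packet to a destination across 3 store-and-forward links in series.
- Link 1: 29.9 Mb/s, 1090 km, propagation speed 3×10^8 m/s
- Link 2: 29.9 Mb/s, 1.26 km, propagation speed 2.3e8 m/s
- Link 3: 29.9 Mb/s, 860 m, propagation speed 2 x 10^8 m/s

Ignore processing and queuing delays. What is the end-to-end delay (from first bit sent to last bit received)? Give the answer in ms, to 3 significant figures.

L = 512 × 8 = 4096 bits.
Transmission delay per hop = L/R = 4096/29900000 = 0.13699 ms; 3 hops → 0.41097 ms.
Propagation delays (d/s per hop): 3.63333, 0.00547826, 0.0043 ms; sum = 3.64311 ms.
End-to-end = 4.05 ms.

4.05 ms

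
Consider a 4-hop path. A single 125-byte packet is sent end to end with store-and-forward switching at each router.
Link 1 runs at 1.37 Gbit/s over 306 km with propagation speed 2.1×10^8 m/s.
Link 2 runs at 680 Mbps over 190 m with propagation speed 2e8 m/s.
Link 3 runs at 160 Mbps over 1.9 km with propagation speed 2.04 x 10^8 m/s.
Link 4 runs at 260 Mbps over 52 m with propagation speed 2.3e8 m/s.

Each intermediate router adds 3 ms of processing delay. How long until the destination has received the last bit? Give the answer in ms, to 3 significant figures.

10.5 ms

L = 125 × 8 = 1000 bits.
Transmission delays (L/R per hop): 0.000729927, 0.00147059, 0.00625, 0.00384615 ms; sum = 0.0122967 ms.
Propagation delays (d/s per hop): 1.45714, 0.00095, 0.00931373, 0.000226087 ms; sum = 1.46763 ms.
Processing at 3 router(s): 3 × 3 ms = 9 ms.
End-to-end = 10.5 ms.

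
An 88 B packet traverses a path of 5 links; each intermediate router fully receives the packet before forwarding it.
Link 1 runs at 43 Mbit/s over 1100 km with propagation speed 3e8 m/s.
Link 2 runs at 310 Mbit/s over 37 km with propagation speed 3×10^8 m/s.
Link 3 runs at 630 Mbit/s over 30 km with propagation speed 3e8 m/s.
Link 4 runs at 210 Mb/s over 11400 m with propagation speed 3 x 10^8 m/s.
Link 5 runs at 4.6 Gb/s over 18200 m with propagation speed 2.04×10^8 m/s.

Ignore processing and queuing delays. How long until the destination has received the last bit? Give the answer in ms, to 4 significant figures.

L = 88 × 8 = 704 bits.
Transmission delays (L/R per hop): 0.0163721, 0.00227097, 0.00111746, 0.00335238, 0.000153043 ms; sum = 0.0232659 ms.
Propagation delays (d/s per hop): 3.66667, 0.123333, 0.1, 0.038, 0.0892157 ms; sum = 4.01722 ms.
End-to-end = 4.040 ms.

4.040 ms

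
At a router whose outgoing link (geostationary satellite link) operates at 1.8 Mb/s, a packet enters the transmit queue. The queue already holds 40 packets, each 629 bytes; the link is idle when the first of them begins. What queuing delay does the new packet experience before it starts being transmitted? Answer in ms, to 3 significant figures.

112 ms

Each queued packet: L/R = 5032/1800000 = 2.79556 ms.
40 queued → 111.822 ms.
Queuing delay = 112 ms.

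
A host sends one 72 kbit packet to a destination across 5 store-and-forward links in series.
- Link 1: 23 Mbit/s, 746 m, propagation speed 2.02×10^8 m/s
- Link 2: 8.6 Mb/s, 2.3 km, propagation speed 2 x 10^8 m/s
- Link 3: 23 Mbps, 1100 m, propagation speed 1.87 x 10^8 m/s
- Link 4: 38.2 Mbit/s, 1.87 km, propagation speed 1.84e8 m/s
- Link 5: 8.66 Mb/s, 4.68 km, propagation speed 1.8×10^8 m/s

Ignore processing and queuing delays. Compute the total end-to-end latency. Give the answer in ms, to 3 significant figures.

24.9 ms

L = 72000 bits.
Transmission delays (L/R per hop): 3.13043, 8.37209, 3.13043, 1.88482, 8.31409 ms; sum = 24.8319 ms.
Propagation delays (d/s per hop): 0.00369307, 0.0115, 0.00588235, 0.010163, 0.026 ms; sum = 0.0572385 ms.
End-to-end = 24.9 ms.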